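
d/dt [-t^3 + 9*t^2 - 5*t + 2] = -3*t^2 + 18*t - 5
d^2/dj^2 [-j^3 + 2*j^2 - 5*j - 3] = 4 - 6*j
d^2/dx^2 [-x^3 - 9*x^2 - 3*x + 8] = -6*x - 18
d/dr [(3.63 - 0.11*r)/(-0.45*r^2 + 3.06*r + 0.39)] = (-0.0495*r^2 + 3.267*r - 11.1507)/(0.2025*r^4 - 2.754*r^3 + 9.0126*r^2 + 2.3868*r + 0.1521)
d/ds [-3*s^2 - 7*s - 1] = -6*s - 7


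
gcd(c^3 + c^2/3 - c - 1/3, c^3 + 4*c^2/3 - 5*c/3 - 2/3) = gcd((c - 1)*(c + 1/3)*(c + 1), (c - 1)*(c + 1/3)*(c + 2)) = c^2 - 2*c/3 - 1/3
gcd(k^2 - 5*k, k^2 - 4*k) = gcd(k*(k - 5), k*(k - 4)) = k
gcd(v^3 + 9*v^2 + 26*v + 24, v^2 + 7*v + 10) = v + 2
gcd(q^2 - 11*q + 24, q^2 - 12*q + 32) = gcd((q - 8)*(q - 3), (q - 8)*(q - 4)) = q - 8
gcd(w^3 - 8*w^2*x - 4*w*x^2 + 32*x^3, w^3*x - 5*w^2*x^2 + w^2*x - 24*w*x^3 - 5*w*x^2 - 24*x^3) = -w + 8*x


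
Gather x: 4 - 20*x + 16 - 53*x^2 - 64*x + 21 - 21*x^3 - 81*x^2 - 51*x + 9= -21*x^3 - 134*x^2 - 135*x + 50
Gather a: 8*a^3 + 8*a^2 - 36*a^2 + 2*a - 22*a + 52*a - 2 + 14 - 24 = 8*a^3 - 28*a^2 + 32*a - 12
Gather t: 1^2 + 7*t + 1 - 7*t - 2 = 0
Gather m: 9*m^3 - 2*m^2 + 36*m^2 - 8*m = 9*m^3 + 34*m^2 - 8*m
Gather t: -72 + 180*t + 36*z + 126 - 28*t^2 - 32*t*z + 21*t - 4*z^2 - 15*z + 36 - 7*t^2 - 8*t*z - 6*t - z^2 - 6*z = -35*t^2 + t*(195 - 40*z) - 5*z^2 + 15*z + 90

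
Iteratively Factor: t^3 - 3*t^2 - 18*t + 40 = (t - 5)*(t^2 + 2*t - 8) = (t - 5)*(t - 2)*(t + 4)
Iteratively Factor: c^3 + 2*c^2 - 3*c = (c + 3)*(c^2 - c) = (c - 1)*(c + 3)*(c)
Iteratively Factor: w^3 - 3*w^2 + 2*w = (w - 2)*(w^2 - w) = w*(w - 2)*(w - 1)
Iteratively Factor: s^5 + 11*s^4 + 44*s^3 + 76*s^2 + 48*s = (s + 2)*(s^4 + 9*s^3 + 26*s^2 + 24*s) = s*(s + 2)*(s^3 + 9*s^2 + 26*s + 24) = s*(s + 2)*(s + 4)*(s^2 + 5*s + 6) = s*(s + 2)*(s + 3)*(s + 4)*(s + 2)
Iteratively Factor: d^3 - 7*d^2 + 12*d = (d - 4)*(d^2 - 3*d) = (d - 4)*(d - 3)*(d)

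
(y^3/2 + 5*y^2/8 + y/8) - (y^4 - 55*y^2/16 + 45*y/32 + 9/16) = -y^4 + y^3/2 + 65*y^2/16 - 41*y/32 - 9/16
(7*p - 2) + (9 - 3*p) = 4*p + 7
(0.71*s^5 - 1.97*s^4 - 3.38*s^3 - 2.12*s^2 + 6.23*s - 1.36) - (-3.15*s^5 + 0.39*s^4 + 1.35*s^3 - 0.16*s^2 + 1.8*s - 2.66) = 3.86*s^5 - 2.36*s^4 - 4.73*s^3 - 1.96*s^2 + 4.43*s + 1.3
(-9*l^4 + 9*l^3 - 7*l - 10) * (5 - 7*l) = 63*l^5 - 108*l^4 + 45*l^3 + 49*l^2 + 35*l - 50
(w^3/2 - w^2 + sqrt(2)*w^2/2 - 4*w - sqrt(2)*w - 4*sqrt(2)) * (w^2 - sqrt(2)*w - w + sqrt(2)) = w^5/2 - 3*w^4/2 - 4*w^3 + 7*w^2 + 6*w - 8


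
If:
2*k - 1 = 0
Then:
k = 1/2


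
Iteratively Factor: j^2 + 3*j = (j)*(j + 3)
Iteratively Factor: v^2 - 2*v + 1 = (v - 1)*(v - 1)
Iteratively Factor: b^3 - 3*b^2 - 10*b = (b + 2)*(b^2 - 5*b) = (b - 5)*(b + 2)*(b)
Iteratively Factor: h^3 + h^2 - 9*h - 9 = (h + 1)*(h^2 - 9) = (h + 1)*(h + 3)*(h - 3)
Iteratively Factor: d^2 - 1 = (d + 1)*(d - 1)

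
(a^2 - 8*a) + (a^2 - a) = 2*a^2 - 9*a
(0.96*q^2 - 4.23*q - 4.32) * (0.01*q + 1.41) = 0.0096*q^3 + 1.3113*q^2 - 6.0075*q - 6.0912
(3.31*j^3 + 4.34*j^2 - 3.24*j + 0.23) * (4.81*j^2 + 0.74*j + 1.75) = 15.9211*j^5 + 23.3248*j^4 - 6.5803*j^3 + 6.3037*j^2 - 5.4998*j + 0.4025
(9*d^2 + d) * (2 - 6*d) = -54*d^3 + 12*d^2 + 2*d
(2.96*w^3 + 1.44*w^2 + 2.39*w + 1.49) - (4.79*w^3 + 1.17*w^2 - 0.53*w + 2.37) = -1.83*w^3 + 0.27*w^2 + 2.92*w - 0.88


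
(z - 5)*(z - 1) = z^2 - 6*z + 5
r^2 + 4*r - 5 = (r - 1)*(r + 5)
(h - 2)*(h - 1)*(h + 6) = h^3 + 3*h^2 - 16*h + 12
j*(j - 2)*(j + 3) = j^3 + j^2 - 6*j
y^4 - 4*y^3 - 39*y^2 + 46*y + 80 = (y - 8)*(y - 2)*(y + 1)*(y + 5)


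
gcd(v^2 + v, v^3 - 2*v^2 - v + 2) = v + 1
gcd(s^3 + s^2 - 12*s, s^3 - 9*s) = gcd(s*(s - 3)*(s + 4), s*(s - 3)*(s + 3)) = s^2 - 3*s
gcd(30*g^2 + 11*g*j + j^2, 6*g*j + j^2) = 6*g + j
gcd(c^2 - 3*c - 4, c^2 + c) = c + 1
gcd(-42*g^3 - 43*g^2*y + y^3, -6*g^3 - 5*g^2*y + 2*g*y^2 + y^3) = g + y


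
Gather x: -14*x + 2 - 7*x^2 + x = -7*x^2 - 13*x + 2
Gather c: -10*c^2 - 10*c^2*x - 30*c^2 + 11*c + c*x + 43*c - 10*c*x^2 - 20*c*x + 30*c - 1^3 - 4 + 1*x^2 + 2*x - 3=c^2*(-10*x - 40) + c*(-10*x^2 - 19*x + 84) + x^2 + 2*x - 8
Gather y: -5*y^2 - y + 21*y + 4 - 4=-5*y^2 + 20*y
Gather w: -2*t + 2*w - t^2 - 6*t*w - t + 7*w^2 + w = -t^2 - 3*t + 7*w^2 + w*(3 - 6*t)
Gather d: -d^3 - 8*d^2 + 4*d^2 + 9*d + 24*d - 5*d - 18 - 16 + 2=-d^3 - 4*d^2 + 28*d - 32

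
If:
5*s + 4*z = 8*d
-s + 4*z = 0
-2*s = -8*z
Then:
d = 3*z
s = 4*z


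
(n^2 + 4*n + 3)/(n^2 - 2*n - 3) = (n + 3)/(n - 3)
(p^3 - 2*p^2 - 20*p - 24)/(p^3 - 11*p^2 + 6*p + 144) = (p^2 + 4*p + 4)/(p^2 - 5*p - 24)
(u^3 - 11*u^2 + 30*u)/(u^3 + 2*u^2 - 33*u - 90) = u*(u - 5)/(u^2 + 8*u + 15)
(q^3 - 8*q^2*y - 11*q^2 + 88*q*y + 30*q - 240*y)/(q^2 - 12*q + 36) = (q^2 - 8*q*y - 5*q + 40*y)/(q - 6)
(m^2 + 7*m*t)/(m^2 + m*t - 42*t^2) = m/(m - 6*t)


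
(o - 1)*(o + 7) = o^2 + 6*o - 7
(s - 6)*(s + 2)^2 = s^3 - 2*s^2 - 20*s - 24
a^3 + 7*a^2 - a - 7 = (a - 1)*(a + 1)*(a + 7)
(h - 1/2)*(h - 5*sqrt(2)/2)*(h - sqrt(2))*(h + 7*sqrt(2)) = h^4 - h^3/2 + 7*sqrt(2)*h^3/2 - 44*h^2 - 7*sqrt(2)*h^2/4 + 22*h + 35*sqrt(2)*h - 35*sqrt(2)/2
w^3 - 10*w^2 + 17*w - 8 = (w - 8)*(w - 1)^2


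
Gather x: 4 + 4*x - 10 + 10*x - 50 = 14*x - 56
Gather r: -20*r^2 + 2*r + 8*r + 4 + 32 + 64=-20*r^2 + 10*r + 100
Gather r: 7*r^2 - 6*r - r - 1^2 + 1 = 7*r^2 - 7*r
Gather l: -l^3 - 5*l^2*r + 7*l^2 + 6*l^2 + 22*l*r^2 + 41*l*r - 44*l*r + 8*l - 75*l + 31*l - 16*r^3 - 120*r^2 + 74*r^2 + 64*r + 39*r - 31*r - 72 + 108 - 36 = -l^3 + l^2*(13 - 5*r) + l*(22*r^2 - 3*r - 36) - 16*r^3 - 46*r^2 + 72*r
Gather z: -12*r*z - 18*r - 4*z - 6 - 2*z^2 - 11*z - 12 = -18*r - 2*z^2 + z*(-12*r - 15) - 18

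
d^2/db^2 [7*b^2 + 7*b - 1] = 14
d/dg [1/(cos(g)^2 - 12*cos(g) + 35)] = 2*(cos(g) - 6)*sin(g)/(cos(g)^2 - 12*cos(g) + 35)^2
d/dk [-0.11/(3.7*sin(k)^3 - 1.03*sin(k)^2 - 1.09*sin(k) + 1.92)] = (1.221*sin(k)^2 - 0.2266*sin(k) - 0.1199)*cos(k)/(3.7*sin(k)^3 - 1.03*sin(k)^2 - 1.09*sin(k) + 1.92)^2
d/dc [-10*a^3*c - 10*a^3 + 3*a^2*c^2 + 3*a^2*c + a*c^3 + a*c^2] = a*(-10*a^2 + 6*a*c + 3*a + 3*c^2 + 2*c)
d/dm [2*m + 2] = 2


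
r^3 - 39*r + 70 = (r - 5)*(r - 2)*(r + 7)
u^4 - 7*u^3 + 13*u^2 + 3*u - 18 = (u - 3)^2*(u - 2)*(u + 1)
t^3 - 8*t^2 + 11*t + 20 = (t - 5)*(t - 4)*(t + 1)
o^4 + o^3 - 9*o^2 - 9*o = o*(o - 3)*(o + 1)*(o + 3)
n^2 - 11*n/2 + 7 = (n - 7/2)*(n - 2)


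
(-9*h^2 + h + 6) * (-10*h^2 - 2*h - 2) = 90*h^4 + 8*h^3 - 44*h^2 - 14*h - 12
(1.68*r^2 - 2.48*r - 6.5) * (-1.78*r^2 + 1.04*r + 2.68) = -2.9904*r^4 + 6.1616*r^3 + 13.4932*r^2 - 13.4064*r - 17.42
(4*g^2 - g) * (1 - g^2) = -4*g^4 + g^3 + 4*g^2 - g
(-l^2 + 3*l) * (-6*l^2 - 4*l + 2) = 6*l^4 - 14*l^3 - 14*l^2 + 6*l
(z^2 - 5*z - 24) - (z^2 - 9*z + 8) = 4*z - 32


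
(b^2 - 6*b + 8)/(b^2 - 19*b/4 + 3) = 4*(b - 2)/(4*b - 3)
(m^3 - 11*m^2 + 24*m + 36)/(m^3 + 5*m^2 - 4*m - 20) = (m^3 - 11*m^2 + 24*m + 36)/(m^3 + 5*m^2 - 4*m - 20)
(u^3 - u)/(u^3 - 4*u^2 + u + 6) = u*(u - 1)/(u^2 - 5*u + 6)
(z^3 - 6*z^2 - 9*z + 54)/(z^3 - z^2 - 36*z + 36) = (z^2 - 9)/(z^2 + 5*z - 6)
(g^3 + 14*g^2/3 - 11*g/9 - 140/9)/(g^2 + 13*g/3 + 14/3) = (3*g^2 + 7*g - 20)/(3*(g + 2))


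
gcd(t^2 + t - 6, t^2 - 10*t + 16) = t - 2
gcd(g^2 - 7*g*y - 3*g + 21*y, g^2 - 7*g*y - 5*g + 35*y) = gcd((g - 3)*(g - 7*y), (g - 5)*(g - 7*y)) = -g + 7*y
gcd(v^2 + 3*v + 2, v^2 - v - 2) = v + 1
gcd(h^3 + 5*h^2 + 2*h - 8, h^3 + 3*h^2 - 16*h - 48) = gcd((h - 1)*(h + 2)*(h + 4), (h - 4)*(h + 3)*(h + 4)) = h + 4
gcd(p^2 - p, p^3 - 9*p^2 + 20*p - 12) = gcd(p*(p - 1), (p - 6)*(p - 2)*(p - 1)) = p - 1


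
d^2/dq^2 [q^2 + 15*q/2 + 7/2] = 2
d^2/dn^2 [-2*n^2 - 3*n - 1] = -4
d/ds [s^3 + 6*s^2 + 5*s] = 3*s^2 + 12*s + 5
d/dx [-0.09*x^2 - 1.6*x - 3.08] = -0.18*x - 1.6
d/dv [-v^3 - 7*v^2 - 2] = v*(-3*v - 14)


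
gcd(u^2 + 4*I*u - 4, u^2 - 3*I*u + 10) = u + 2*I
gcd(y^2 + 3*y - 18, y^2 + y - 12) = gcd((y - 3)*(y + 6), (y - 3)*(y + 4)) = y - 3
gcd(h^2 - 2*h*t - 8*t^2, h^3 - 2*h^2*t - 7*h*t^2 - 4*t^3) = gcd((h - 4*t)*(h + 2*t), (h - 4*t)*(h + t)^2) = -h + 4*t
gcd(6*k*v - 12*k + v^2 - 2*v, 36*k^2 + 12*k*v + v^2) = 6*k + v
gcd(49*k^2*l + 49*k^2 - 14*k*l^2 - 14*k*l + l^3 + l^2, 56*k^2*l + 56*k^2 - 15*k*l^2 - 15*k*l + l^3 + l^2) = 7*k*l + 7*k - l^2 - l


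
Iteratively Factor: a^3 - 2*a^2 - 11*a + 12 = (a - 4)*(a^2 + 2*a - 3) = (a - 4)*(a - 1)*(a + 3)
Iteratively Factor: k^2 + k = (k)*(k + 1)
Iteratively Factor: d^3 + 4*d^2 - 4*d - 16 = (d + 2)*(d^2 + 2*d - 8) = (d + 2)*(d + 4)*(d - 2)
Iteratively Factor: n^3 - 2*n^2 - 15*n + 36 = (n - 3)*(n^2 + n - 12) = (n - 3)^2*(n + 4)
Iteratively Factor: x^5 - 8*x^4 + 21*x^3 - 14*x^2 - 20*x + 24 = (x - 2)*(x^4 - 6*x^3 + 9*x^2 + 4*x - 12) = (x - 2)^2*(x^3 - 4*x^2 + x + 6) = (x - 2)^3*(x^2 - 2*x - 3) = (x - 3)*(x - 2)^3*(x + 1)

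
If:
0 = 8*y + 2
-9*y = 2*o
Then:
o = 9/8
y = -1/4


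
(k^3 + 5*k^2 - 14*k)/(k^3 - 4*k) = (k + 7)/(k + 2)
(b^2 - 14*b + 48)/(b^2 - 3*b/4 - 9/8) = 8*(-b^2 + 14*b - 48)/(-8*b^2 + 6*b + 9)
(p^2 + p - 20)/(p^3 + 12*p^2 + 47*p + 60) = (p - 4)/(p^2 + 7*p + 12)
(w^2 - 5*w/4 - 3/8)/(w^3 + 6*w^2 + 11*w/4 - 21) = (4*w + 1)/(2*(2*w^2 + 15*w + 28))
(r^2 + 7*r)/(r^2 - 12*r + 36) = r*(r + 7)/(r^2 - 12*r + 36)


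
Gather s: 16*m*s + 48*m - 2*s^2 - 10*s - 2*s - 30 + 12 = 48*m - 2*s^2 + s*(16*m - 12) - 18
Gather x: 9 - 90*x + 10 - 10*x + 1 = 20 - 100*x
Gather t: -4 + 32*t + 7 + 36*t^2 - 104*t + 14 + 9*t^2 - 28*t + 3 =45*t^2 - 100*t + 20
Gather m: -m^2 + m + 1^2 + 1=-m^2 + m + 2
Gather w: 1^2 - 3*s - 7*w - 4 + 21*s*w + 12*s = 9*s + w*(21*s - 7) - 3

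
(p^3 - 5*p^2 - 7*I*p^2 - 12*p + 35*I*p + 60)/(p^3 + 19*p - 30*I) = (p^2 - p*(5 + 4*I) + 20*I)/(p^2 + 3*I*p + 10)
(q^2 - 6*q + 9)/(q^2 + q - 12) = (q - 3)/(q + 4)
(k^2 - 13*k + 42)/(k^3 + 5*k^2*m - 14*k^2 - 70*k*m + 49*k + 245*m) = (k - 6)/(k^2 + 5*k*m - 7*k - 35*m)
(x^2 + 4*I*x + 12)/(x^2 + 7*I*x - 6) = (x - 2*I)/(x + I)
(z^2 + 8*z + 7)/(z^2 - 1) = (z + 7)/(z - 1)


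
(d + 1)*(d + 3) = d^2 + 4*d + 3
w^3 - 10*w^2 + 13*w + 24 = (w - 8)*(w - 3)*(w + 1)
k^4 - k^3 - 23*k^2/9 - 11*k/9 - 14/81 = (k - 7/3)*(k + 1/3)^2*(k + 2/3)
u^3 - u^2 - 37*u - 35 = (u - 7)*(u + 1)*(u + 5)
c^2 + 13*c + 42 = (c + 6)*(c + 7)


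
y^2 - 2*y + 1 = (y - 1)^2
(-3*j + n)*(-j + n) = 3*j^2 - 4*j*n + n^2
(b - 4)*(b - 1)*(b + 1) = b^3 - 4*b^2 - b + 4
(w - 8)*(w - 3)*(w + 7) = w^3 - 4*w^2 - 53*w + 168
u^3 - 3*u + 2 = (u - 1)^2*(u + 2)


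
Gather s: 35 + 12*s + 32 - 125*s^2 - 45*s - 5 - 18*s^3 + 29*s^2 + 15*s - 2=-18*s^3 - 96*s^2 - 18*s + 60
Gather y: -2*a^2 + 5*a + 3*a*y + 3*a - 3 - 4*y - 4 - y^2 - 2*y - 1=-2*a^2 + 8*a - y^2 + y*(3*a - 6) - 8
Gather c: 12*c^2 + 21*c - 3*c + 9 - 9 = 12*c^2 + 18*c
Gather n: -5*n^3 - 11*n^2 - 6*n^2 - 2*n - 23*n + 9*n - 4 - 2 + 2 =-5*n^3 - 17*n^2 - 16*n - 4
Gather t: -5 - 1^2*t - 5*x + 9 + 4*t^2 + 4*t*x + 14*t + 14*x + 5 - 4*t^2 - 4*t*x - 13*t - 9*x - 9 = 0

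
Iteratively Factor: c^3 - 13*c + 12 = (c - 3)*(c^2 + 3*c - 4) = (c - 3)*(c + 4)*(c - 1)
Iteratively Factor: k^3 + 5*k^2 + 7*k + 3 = (k + 1)*(k^2 + 4*k + 3) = (k + 1)*(k + 3)*(k + 1)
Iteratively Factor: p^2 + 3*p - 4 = (p + 4)*(p - 1)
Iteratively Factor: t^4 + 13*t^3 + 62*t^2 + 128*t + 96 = (t + 3)*(t^3 + 10*t^2 + 32*t + 32) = (t + 3)*(t + 4)*(t^2 + 6*t + 8) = (t + 3)*(t + 4)^2*(t + 2)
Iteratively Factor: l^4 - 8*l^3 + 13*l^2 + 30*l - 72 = (l - 3)*(l^3 - 5*l^2 - 2*l + 24) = (l - 4)*(l - 3)*(l^2 - l - 6) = (l - 4)*(l - 3)*(l + 2)*(l - 3)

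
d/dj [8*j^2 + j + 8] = 16*j + 1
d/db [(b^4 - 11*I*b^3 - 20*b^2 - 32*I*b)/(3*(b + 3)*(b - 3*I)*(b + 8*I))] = (b^6 + b^5*(6 + 10*I) + b^4*(147 + 12*I) + b^3*(618 - 464*I) + b^2*(-640 - 2580*I) - 2880*b - 2304*I)/(3*b^6 + b^5*(18 + 30*I) + b^4*(96 + 180*I) + b^3*(414 + 990*I) + b^2*(2349 + 4320*I) + b*(10368 + 6480*I) + 15552)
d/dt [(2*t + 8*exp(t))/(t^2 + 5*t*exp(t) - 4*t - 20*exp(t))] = 2*(-(t + 4*exp(t))*(5*t*exp(t) + 2*t - 15*exp(t) - 4) + (4*exp(t) + 1)*(t^2 + 5*t*exp(t) - 4*t - 20*exp(t)))/(t^2 + 5*t*exp(t) - 4*t - 20*exp(t))^2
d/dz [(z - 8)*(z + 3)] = 2*z - 5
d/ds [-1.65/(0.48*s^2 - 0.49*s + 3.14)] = (1.584*s - 0.8085)/(0.48*s^2 - 0.49*s + 3.14)^2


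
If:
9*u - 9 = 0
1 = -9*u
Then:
No Solution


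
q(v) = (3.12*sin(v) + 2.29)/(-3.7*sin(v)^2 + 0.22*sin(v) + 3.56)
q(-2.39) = 0.09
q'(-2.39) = -1.14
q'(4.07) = -2.60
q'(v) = (7.4*sin(v)*cos(v) - 0.22*cos(v))*(3.12*sin(v) + 2.29)/(-3.7*sin(v)^2 + 0.22*sin(v) + 3.56)^2 + 3.12*cos(v)/(-3.7*sin(v)^2 + 0.22*sin(v) + 3.56) = (11.544*sin(v)^2 + 16.946*sin(v) + 10.6034)*cos(v)/(13.69*sin(v)^4 - 1.628*sin(v)^3 - 26.2956*sin(v)^2 + 1.5664*sin(v) + 12.6736)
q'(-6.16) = 1.02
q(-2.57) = 0.26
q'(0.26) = 1.34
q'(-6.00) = 1.40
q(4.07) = -0.21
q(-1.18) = -3.07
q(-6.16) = 0.76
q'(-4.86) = 228.79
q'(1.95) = -41.17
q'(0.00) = 0.84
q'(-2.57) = -0.73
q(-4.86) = 34.10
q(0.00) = 0.64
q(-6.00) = 0.95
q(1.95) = 9.08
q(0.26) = 0.92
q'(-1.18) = 48.89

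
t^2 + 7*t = t*(t + 7)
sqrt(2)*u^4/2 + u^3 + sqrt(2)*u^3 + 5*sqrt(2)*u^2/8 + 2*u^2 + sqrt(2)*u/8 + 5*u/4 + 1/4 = (u + 1/2)^2*(u + sqrt(2))*(sqrt(2)*u/2 + sqrt(2)/2)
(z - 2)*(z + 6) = z^2 + 4*z - 12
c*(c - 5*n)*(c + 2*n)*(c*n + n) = c^4*n - 3*c^3*n^2 + c^3*n - 10*c^2*n^3 - 3*c^2*n^2 - 10*c*n^3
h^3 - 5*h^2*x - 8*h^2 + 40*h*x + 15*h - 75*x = (h - 5)*(h - 3)*(h - 5*x)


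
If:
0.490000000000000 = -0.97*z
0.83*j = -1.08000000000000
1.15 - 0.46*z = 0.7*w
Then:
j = -1.30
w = 1.97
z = -0.51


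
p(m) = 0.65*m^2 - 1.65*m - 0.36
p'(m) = 1.3*m - 1.65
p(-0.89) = 1.62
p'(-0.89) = -2.81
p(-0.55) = 0.74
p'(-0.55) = -2.36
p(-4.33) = 18.97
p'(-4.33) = -7.28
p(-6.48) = 37.63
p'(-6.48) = -10.07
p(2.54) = -0.36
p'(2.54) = 1.65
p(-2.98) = 10.33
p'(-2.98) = -5.52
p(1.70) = -1.29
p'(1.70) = 0.56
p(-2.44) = 7.54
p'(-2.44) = -4.82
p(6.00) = 13.14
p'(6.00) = 6.15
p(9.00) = 37.44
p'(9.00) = 10.05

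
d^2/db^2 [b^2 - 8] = 2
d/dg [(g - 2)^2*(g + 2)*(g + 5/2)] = 4*g^3 + 3*g^2/2 - 18*g - 2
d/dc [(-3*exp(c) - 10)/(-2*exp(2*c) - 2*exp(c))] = (-3*exp(2*c) - 20*exp(c) - 10)*exp(-c)/(2*(exp(2*c) + 2*exp(c) + 1))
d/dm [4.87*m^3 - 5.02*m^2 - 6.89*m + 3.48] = 14.61*m^2 - 10.04*m - 6.89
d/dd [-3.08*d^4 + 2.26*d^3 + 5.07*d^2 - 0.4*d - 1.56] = -12.32*d^3 + 6.78*d^2 + 10.14*d - 0.4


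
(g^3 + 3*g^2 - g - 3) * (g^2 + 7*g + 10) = g^5 + 10*g^4 + 30*g^3 + 20*g^2 - 31*g - 30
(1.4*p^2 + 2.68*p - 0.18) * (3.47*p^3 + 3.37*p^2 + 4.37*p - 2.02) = 4.858*p^5 + 14.0176*p^4 + 14.525*p^3 + 8.277*p^2 - 6.2002*p + 0.3636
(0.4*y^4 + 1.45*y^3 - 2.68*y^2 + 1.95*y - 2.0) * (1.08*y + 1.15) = 0.432*y^5 + 2.026*y^4 - 1.2269*y^3 - 0.976*y^2 + 0.0824999999999996*y - 2.3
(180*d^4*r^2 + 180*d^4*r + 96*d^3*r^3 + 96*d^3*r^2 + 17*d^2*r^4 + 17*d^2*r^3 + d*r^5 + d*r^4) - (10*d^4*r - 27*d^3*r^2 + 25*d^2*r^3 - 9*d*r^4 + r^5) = 180*d^4*r^2 + 170*d^4*r + 96*d^3*r^3 + 123*d^3*r^2 + 17*d^2*r^4 - 8*d^2*r^3 + d*r^5 + 10*d*r^4 - r^5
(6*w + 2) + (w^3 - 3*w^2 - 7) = w^3 - 3*w^2 + 6*w - 5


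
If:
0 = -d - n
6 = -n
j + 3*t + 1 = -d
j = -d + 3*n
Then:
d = 6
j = -24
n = -6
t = 17/3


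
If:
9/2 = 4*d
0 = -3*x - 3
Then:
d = 9/8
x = -1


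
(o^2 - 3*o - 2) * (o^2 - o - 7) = o^4 - 4*o^3 - 6*o^2 + 23*o + 14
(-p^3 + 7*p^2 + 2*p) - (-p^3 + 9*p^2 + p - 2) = -2*p^2 + p + 2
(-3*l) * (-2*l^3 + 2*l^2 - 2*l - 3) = 6*l^4 - 6*l^3 + 6*l^2 + 9*l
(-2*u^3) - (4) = -2*u^3 - 4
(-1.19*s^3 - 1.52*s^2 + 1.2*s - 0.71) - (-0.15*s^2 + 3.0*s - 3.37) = -1.19*s^3 - 1.37*s^2 - 1.8*s + 2.66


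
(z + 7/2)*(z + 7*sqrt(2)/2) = z^2 + 7*z/2 + 7*sqrt(2)*z/2 + 49*sqrt(2)/4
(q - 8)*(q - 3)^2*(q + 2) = q^4 - 12*q^3 + 29*q^2 + 42*q - 144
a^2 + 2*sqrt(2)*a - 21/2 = (a - 3*sqrt(2)/2)*(a + 7*sqrt(2)/2)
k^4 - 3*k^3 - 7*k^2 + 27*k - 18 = (k - 3)*(k - 2)*(k - 1)*(k + 3)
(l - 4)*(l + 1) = l^2 - 3*l - 4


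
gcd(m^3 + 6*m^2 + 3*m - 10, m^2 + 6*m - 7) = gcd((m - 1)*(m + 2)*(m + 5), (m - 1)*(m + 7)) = m - 1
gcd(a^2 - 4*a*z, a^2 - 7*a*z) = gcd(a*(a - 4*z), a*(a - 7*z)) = a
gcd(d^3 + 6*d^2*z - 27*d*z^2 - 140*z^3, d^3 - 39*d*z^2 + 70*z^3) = -d^2 - 2*d*z + 35*z^2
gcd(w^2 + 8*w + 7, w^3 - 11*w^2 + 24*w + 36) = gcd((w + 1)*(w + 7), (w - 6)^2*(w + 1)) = w + 1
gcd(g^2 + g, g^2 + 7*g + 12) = 1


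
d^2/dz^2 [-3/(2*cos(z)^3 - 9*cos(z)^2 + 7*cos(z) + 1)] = 24*((-17*cos(z) + 36*cos(2*z) - 9*cos(3*z))*(17*cos(z) - 9*cos(2*z) + cos(3*z) - 7)/4 - 2*(6*cos(z)^2 - 18*cos(z) + 7)^2*sin(z)^2)/(17*cos(z) - 9*cos(2*z) + cos(3*z) - 7)^3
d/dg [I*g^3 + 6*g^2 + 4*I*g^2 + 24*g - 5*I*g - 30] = 3*I*g^2 + g*(12 + 8*I) + 24 - 5*I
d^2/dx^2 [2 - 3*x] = 0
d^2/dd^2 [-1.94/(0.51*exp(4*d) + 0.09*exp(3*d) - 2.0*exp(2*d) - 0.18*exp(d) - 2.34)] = (1.94*(2.04*exp(3*d) + 0.27*exp(2*d) - 4.0*exp(d) - 0.18)*(4.08*exp(3*d) + 0.54*exp(2*d) - 8.0*exp(d) - 0.36)*exp(d) + (15.8304*exp(3*d) + 1.5714*exp(2*d) - 15.52*exp(d) - 0.3492)*(-0.51*exp(4*d) - 0.09*exp(3*d) + 2.0*exp(2*d) + 0.18*exp(d) + 2.34))*exp(d)/(-0.51*exp(4*d) - 0.09*exp(3*d) + 2.0*exp(2*d) + 0.18*exp(d) + 2.34)^3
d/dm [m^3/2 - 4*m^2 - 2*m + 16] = 3*m^2/2 - 8*m - 2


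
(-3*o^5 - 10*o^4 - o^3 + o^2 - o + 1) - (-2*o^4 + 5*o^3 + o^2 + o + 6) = -3*o^5 - 8*o^4 - 6*o^3 - 2*o - 5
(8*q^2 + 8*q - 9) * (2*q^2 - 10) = 16*q^4 + 16*q^3 - 98*q^2 - 80*q + 90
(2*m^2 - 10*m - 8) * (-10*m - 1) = -20*m^3 + 98*m^2 + 90*m + 8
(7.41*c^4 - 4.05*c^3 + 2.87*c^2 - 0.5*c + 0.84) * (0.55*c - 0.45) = 4.0755*c^5 - 5.562*c^4 + 3.401*c^3 - 1.5665*c^2 + 0.687*c - 0.378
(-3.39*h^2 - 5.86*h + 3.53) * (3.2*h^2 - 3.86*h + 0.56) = -10.848*h^4 - 5.6666*h^3 + 32.0172*h^2 - 16.9074*h + 1.9768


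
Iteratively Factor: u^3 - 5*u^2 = (u)*(u^2 - 5*u) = u^2*(u - 5)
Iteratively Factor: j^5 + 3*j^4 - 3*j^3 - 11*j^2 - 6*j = (j + 3)*(j^4 - 3*j^2 - 2*j) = (j - 2)*(j + 3)*(j^3 + 2*j^2 + j) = j*(j - 2)*(j + 3)*(j^2 + 2*j + 1) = j*(j - 2)*(j + 1)*(j + 3)*(j + 1)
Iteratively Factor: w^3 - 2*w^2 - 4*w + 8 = (w - 2)*(w^2 - 4) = (w - 2)*(w + 2)*(w - 2)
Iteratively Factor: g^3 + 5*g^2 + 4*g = (g + 4)*(g^2 + g) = g*(g + 4)*(g + 1)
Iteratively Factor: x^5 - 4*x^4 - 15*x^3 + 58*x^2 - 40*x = (x)*(x^4 - 4*x^3 - 15*x^2 + 58*x - 40) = x*(x - 1)*(x^3 - 3*x^2 - 18*x + 40) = x*(x - 2)*(x - 1)*(x^2 - x - 20) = x*(x - 5)*(x - 2)*(x - 1)*(x + 4)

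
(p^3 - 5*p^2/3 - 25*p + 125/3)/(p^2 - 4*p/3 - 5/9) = 3*(p^2 - 25)/(3*p + 1)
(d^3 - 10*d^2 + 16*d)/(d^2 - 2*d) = d - 8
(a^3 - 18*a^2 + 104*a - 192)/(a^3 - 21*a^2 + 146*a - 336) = (a - 4)/(a - 7)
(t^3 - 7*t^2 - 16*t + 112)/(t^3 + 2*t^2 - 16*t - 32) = (t - 7)/(t + 2)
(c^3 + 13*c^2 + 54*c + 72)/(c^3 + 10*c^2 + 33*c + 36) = (c + 6)/(c + 3)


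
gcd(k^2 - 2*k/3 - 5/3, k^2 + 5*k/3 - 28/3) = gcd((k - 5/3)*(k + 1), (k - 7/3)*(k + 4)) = 1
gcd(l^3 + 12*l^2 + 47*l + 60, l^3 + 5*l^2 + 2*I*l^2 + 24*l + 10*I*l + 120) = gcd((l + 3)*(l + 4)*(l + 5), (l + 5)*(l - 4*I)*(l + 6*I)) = l + 5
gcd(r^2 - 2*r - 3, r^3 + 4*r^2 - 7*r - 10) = r + 1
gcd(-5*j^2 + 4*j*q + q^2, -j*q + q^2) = -j + q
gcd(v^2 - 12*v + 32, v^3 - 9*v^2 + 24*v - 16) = v - 4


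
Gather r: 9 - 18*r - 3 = 6 - 18*r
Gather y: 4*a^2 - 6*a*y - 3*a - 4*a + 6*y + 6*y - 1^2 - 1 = 4*a^2 - 7*a + y*(12 - 6*a) - 2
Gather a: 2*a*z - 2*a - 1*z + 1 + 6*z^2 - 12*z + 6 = a*(2*z - 2) + 6*z^2 - 13*z + 7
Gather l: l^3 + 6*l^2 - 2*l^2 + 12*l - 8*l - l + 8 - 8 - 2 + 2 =l^3 + 4*l^2 + 3*l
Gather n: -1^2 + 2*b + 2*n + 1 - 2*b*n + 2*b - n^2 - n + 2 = 4*b - n^2 + n*(1 - 2*b) + 2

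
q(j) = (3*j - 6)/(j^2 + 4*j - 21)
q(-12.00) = -0.56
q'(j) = (-2*j - 4)*(3*j - 6)/(j^2 + 4*j - 21)^2 + 3/(j^2 + 4*j - 21)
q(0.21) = 0.27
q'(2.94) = -83.36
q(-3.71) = 0.78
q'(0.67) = -0.10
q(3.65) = 0.72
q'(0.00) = -0.09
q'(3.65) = -0.73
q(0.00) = 0.29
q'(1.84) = -0.26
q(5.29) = 0.35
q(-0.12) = 0.30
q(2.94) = -4.73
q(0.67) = 0.22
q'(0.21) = -0.09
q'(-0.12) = -0.09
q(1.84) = 0.05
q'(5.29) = -0.08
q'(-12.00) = -0.11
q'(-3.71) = -0.26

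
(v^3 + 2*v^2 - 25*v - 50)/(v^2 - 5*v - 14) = (v^2 - 25)/(v - 7)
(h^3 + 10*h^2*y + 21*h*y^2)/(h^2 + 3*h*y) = h + 7*y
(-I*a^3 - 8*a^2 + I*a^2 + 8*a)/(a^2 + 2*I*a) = (-I*a^2 + a*(-8 + I) + 8)/(a + 2*I)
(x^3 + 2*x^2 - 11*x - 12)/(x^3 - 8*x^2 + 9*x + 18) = (x + 4)/(x - 6)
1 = 1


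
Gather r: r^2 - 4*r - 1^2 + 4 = r^2 - 4*r + 3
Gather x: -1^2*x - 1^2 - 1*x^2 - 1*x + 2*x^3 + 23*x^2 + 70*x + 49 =2*x^3 + 22*x^2 + 68*x + 48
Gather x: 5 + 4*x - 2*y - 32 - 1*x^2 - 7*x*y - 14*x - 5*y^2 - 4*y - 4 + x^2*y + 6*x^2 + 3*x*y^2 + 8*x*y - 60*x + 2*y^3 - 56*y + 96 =x^2*(y + 5) + x*(3*y^2 + y - 70) + 2*y^3 - 5*y^2 - 62*y + 65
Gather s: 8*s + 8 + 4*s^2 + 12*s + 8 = 4*s^2 + 20*s + 16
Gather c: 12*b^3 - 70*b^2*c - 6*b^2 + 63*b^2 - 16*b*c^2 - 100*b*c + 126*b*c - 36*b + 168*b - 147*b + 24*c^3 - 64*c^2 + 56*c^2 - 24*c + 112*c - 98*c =12*b^3 + 57*b^2 - 15*b + 24*c^3 + c^2*(-16*b - 8) + c*(-70*b^2 + 26*b - 10)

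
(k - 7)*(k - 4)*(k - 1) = k^3 - 12*k^2 + 39*k - 28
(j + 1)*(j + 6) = j^2 + 7*j + 6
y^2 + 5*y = y*(y + 5)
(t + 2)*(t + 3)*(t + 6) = t^3 + 11*t^2 + 36*t + 36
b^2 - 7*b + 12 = (b - 4)*(b - 3)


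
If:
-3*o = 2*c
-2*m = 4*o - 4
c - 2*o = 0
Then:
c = 0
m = 2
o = 0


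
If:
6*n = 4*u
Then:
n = 2*u/3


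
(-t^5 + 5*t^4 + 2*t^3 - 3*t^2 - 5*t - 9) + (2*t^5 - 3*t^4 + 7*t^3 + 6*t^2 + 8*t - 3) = t^5 + 2*t^4 + 9*t^3 + 3*t^2 + 3*t - 12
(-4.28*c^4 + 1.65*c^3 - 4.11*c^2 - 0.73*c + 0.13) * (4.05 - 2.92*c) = 12.4976*c^5 - 22.152*c^4 + 18.6837*c^3 - 14.5139*c^2 - 3.3361*c + 0.5265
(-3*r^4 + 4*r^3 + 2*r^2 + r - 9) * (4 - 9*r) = 27*r^5 - 48*r^4 - 2*r^3 - r^2 + 85*r - 36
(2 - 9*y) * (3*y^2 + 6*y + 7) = -27*y^3 - 48*y^2 - 51*y + 14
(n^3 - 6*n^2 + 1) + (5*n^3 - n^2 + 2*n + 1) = 6*n^3 - 7*n^2 + 2*n + 2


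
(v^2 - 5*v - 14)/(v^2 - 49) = (v + 2)/(v + 7)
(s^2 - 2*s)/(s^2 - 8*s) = (s - 2)/(s - 8)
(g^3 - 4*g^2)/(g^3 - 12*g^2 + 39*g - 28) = g^2/(g^2 - 8*g + 7)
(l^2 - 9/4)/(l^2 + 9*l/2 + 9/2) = (l - 3/2)/(l + 3)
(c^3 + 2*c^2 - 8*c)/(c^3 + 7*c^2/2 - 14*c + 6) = 2*c*(c + 4)/(2*c^2 + 11*c - 6)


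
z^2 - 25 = (z - 5)*(z + 5)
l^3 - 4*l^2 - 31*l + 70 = (l - 7)*(l - 2)*(l + 5)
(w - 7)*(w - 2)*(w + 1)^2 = w^4 - 7*w^3 - 3*w^2 + 19*w + 14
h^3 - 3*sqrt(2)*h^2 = h^2*(h - 3*sqrt(2))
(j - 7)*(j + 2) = j^2 - 5*j - 14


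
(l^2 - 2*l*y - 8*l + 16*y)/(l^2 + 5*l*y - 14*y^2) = (l - 8)/(l + 7*y)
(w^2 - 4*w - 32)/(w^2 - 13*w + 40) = (w + 4)/(w - 5)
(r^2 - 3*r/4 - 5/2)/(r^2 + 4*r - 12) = (r + 5/4)/(r + 6)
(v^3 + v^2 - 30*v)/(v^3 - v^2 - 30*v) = (-v^2 - v + 30)/(-v^2 + v + 30)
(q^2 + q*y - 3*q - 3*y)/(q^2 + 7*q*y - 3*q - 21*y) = (q + y)/(q + 7*y)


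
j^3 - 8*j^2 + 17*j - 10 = (j - 5)*(j - 2)*(j - 1)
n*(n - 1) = n^2 - n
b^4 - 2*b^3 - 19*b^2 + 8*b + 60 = (b - 5)*(b - 2)*(b + 2)*(b + 3)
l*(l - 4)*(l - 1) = l^3 - 5*l^2 + 4*l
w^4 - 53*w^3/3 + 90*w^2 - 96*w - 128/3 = (w - 8)^2*(w - 2)*(w + 1/3)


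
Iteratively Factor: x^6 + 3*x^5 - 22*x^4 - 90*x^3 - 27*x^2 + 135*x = (x + 3)*(x^5 - 22*x^3 - 24*x^2 + 45*x) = (x + 3)^2*(x^4 - 3*x^3 - 13*x^2 + 15*x) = (x - 5)*(x + 3)^2*(x^3 + 2*x^2 - 3*x) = (x - 5)*(x - 1)*(x + 3)^2*(x^2 + 3*x) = (x - 5)*(x - 1)*(x + 3)^3*(x)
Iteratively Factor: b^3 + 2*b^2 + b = (b + 1)*(b^2 + b) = b*(b + 1)*(b + 1)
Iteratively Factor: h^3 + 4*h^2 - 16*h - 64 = (h + 4)*(h^2 - 16) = (h - 4)*(h + 4)*(h + 4)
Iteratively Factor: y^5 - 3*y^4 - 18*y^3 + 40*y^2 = (y - 5)*(y^4 + 2*y^3 - 8*y^2) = y*(y - 5)*(y^3 + 2*y^2 - 8*y) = y^2*(y - 5)*(y^2 + 2*y - 8) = y^2*(y - 5)*(y + 4)*(y - 2)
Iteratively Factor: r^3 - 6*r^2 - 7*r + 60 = (r - 5)*(r^2 - r - 12) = (r - 5)*(r - 4)*(r + 3)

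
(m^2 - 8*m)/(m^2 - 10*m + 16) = m/(m - 2)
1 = 1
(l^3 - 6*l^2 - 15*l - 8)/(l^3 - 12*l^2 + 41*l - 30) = (l^3 - 6*l^2 - 15*l - 8)/(l^3 - 12*l^2 + 41*l - 30)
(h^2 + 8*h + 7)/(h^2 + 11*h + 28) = (h + 1)/(h + 4)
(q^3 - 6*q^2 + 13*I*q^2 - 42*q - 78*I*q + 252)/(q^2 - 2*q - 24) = (q^2 + 13*I*q - 42)/(q + 4)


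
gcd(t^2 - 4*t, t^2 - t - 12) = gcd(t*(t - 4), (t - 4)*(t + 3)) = t - 4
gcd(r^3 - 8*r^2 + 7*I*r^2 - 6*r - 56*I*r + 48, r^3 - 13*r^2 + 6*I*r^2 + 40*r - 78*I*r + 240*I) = r^2 + r*(-8 + 6*I) - 48*I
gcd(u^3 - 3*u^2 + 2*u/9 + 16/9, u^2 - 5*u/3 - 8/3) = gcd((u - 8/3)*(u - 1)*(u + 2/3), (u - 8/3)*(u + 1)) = u - 8/3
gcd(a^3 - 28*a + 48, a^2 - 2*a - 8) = a - 4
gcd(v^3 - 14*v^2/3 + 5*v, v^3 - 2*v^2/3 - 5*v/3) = v^2 - 5*v/3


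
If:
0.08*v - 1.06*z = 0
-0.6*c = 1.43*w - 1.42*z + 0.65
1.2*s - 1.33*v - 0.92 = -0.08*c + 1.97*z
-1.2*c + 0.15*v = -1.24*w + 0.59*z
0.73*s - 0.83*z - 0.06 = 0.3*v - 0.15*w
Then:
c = -0.43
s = -0.28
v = -0.87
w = -0.34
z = -0.07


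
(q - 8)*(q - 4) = q^2 - 12*q + 32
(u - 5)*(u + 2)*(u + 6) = u^3 + 3*u^2 - 28*u - 60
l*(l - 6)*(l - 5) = l^3 - 11*l^2 + 30*l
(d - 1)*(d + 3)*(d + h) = d^3 + d^2*h + 2*d^2 + 2*d*h - 3*d - 3*h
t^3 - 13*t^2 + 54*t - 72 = (t - 6)*(t - 4)*(t - 3)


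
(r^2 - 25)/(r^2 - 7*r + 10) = (r + 5)/(r - 2)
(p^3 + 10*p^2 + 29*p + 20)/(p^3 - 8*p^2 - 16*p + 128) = (p^2 + 6*p + 5)/(p^2 - 12*p + 32)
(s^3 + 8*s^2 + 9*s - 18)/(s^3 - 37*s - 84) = (s^2 + 5*s - 6)/(s^2 - 3*s - 28)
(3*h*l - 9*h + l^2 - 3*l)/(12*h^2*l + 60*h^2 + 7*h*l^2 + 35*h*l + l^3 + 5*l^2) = (l - 3)/(4*h*l + 20*h + l^2 + 5*l)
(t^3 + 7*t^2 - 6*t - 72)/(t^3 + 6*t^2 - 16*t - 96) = (t - 3)/(t - 4)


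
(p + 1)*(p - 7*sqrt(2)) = p^2 - 7*sqrt(2)*p + p - 7*sqrt(2)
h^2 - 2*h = h*(h - 2)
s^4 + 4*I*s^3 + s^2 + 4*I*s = s*(s + 4*I)*(-I*s + 1)*(I*s + 1)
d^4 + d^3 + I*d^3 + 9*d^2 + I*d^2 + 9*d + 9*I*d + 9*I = (d + 1)*(d - 3*I)*(d + I)*(d + 3*I)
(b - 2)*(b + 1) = b^2 - b - 2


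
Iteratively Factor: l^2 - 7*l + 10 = (l - 2)*(l - 5)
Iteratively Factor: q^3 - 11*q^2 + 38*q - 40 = (q - 4)*(q^2 - 7*q + 10) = (q - 4)*(q - 2)*(q - 5)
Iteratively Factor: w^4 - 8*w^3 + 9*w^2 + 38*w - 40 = (w - 4)*(w^3 - 4*w^2 - 7*w + 10) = (w - 5)*(w - 4)*(w^2 + w - 2) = (w - 5)*(w - 4)*(w - 1)*(w + 2)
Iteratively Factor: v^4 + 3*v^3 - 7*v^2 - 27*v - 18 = (v + 2)*(v^3 + v^2 - 9*v - 9) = (v - 3)*(v + 2)*(v^2 + 4*v + 3) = (v - 3)*(v + 2)*(v + 3)*(v + 1)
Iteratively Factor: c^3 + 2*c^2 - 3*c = (c - 1)*(c^2 + 3*c) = (c - 1)*(c + 3)*(c)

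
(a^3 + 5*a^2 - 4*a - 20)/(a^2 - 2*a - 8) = (a^2 + 3*a - 10)/(a - 4)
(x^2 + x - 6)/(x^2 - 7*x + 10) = (x + 3)/(x - 5)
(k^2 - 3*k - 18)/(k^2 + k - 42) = (k + 3)/(k + 7)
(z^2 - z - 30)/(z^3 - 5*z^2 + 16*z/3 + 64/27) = 27*(z^2 - z - 30)/(27*z^3 - 135*z^2 + 144*z + 64)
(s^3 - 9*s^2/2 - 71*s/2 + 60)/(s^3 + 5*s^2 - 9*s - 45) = (s^2 - 19*s/2 + 12)/(s^2 - 9)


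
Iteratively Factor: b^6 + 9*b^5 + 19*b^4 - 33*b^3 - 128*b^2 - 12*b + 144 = (b - 1)*(b^5 + 10*b^4 + 29*b^3 - 4*b^2 - 132*b - 144) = (b - 1)*(b + 3)*(b^4 + 7*b^3 + 8*b^2 - 28*b - 48) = (b - 1)*(b + 2)*(b + 3)*(b^3 + 5*b^2 - 2*b - 24) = (b - 1)*(b + 2)*(b + 3)*(b + 4)*(b^2 + b - 6) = (b - 2)*(b - 1)*(b + 2)*(b + 3)*(b + 4)*(b + 3)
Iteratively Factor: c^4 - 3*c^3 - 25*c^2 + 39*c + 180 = (c - 5)*(c^3 + 2*c^2 - 15*c - 36) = (c - 5)*(c - 4)*(c^2 + 6*c + 9) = (c - 5)*(c - 4)*(c + 3)*(c + 3)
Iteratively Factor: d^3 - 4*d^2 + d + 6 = (d - 2)*(d^2 - 2*d - 3) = (d - 3)*(d - 2)*(d + 1)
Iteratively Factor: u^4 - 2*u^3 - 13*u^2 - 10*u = (u + 2)*(u^3 - 4*u^2 - 5*u) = (u + 1)*(u + 2)*(u^2 - 5*u) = u*(u + 1)*(u + 2)*(u - 5)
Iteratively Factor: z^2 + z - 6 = (z - 2)*(z + 3)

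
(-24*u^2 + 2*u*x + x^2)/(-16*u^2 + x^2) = (6*u + x)/(4*u + x)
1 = 1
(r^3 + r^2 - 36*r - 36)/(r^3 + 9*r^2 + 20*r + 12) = (r - 6)/(r + 2)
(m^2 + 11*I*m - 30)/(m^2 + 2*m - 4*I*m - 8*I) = (m^2 + 11*I*m - 30)/(m^2 + m*(2 - 4*I) - 8*I)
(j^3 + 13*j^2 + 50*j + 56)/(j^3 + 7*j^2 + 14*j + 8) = (j + 7)/(j + 1)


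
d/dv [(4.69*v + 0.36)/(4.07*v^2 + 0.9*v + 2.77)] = (-19.0883*v^2 - 2.9304*v + 12.6673)/(16.5649*v^4 + 7.326*v^3 + 23.3578*v^2 + 4.986*v + 7.6729)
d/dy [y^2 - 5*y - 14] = 2*y - 5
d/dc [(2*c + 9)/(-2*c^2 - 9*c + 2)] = (4*c^2 + 36*c + 85)/(4*c^4 + 36*c^3 + 73*c^2 - 36*c + 4)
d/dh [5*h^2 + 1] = 10*h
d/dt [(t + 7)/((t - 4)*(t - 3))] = (-t^2 - 14*t + 61)/(t^4 - 14*t^3 + 73*t^2 - 168*t + 144)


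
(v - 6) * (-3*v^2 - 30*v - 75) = -3*v^3 - 12*v^2 + 105*v + 450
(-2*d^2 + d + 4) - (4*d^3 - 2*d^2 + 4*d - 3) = -4*d^3 - 3*d + 7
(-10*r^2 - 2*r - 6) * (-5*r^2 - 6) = 50*r^4 + 10*r^3 + 90*r^2 + 12*r + 36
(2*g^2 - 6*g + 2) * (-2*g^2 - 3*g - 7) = -4*g^4 + 6*g^3 + 36*g - 14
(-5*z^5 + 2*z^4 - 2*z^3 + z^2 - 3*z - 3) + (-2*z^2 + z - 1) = -5*z^5 + 2*z^4 - 2*z^3 - z^2 - 2*z - 4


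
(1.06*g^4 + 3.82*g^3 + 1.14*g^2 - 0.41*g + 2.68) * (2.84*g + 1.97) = 3.0104*g^5 + 12.937*g^4 + 10.763*g^3 + 1.0814*g^2 + 6.8035*g + 5.2796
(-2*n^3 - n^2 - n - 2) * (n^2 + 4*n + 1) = -2*n^5 - 9*n^4 - 7*n^3 - 7*n^2 - 9*n - 2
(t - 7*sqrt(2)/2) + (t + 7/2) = 2*t - 7*sqrt(2)/2 + 7/2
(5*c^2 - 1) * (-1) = 1 - 5*c^2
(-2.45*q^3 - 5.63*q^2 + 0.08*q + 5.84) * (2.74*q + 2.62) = -6.713*q^4 - 21.8452*q^3 - 14.5314*q^2 + 16.2112*q + 15.3008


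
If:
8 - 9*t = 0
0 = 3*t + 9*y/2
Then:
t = 8/9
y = -16/27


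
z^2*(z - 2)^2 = z^4 - 4*z^3 + 4*z^2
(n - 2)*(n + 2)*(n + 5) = n^3 + 5*n^2 - 4*n - 20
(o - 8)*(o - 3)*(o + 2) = o^3 - 9*o^2 + 2*o + 48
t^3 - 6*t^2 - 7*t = t*(t - 7)*(t + 1)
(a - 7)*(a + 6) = a^2 - a - 42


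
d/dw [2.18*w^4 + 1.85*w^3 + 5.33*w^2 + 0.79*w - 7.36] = 8.72*w^3 + 5.55*w^2 + 10.66*w + 0.79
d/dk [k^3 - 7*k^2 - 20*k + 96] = 3*k^2 - 14*k - 20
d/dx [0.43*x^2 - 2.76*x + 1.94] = 0.86*x - 2.76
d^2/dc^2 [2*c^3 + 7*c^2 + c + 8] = 12*c + 14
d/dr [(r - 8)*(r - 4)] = 2*r - 12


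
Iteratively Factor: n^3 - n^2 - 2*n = (n)*(n^2 - n - 2) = n*(n - 2)*(n + 1)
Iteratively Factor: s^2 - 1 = (s - 1)*(s + 1)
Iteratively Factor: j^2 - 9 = (j - 3)*(j + 3)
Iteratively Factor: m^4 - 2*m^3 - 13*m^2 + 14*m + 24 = (m - 2)*(m^3 - 13*m - 12) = (m - 4)*(m - 2)*(m^2 + 4*m + 3) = (m - 4)*(m - 2)*(m + 3)*(m + 1)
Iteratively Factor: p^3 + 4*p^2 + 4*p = (p + 2)*(p^2 + 2*p) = (p + 2)^2*(p)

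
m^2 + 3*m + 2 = (m + 1)*(m + 2)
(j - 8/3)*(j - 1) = j^2 - 11*j/3 + 8/3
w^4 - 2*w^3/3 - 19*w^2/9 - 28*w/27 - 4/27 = (w - 2)*(w + 1/3)^2*(w + 2/3)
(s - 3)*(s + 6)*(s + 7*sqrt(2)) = s^3 + 3*s^2 + 7*sqrt(2)*s^2 - 18*s + 21*sqrt(2)*s - 126*sqrt(2)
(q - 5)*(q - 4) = q^2 - 9*q + 20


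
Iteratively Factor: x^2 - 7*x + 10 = (x - 2)*(x - 5)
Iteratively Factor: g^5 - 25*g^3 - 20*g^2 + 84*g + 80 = (g + 4)*(g^4 - 4*g^3 - 9*g^2 + 16*g + 20) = (g - 2)*(g + 4)*(g^3 - 2*g^2 - 13*g - 10) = (g - 2)*(g + 2)*(g + 4)*(g^2 - 4*g - 5) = (g - 2)*(g + 1)*(g + 2)*(g + 4)*(g - 5)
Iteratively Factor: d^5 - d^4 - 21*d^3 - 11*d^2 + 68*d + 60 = (d + 3)*(d^4 - 4*d^3 - 9*d^2 + 16*d + 20) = (d - 5)*(d + 3)*(d^3 + d^2 - 4*d - 4) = (d - 5)*(d + 2)*(d + 3)*(d^2 - d - 2) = (d - 5)*(d + 1)*(d + 2)*(d + 3)*(d - 2)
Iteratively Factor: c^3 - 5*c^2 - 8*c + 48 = (c - 4)*(c^2 - c - 12) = (c - 4)^2*(c + 3)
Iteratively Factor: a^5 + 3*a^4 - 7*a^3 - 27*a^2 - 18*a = (a)*(a^4 + 3*a^3 - 7*a^2 - 27*a - 18) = a*(a + 1)*(a^3 + 2*a^2 - 9*a - 18) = a*(a - 3)*(a + 1)*(a^2 + 5*a + 6) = a*(a - 3)*(a + 1)*(a + 2)*(a + 3)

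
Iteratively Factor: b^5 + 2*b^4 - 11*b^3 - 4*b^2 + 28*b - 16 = (b + 4)*(b^4 - 2*b^3 - 3*b^2 + 8*b - 4) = (b - 2)*(b + 4)*(b^3 - 3*b + 2) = (b - 2)*(b - 1)*(b + 4)*(b^2 + b - 2) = (b - 2)*(b - 1)*(b + 2)*(b + 4)*(b - 1)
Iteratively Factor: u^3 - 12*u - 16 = (u + 2)*(u^2 - 2*u - 8) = (u + 2)^2*(u - 4)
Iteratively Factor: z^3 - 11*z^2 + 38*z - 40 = (z - 2)*(z^2 - 9*z + 20) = (z - 4)*(z - 2)*(z - 5)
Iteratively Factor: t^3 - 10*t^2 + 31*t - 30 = (t - 3)*(t^2 - 7*t + 10) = (t - 5)*(t - 3)*(t - 2)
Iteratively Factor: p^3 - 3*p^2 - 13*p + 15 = (p - 5)*(p^2 + 2*p - 3) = (p - 5)*(p + 3)*(p - 1)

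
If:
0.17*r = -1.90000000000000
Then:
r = -11.18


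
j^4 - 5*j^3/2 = j^3*(j - 5/2)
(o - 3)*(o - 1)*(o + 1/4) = o^3 - 15*o^2/4 + 2*o + 3/4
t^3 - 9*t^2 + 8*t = t*(t - 8)*(t - 1)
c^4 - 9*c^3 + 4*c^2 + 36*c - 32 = (c - 8)*(c - 2)*(c - 1)*(c + 2)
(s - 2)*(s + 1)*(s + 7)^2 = s^4 + 13*s^3 + 33*s^2 - 77*s - 98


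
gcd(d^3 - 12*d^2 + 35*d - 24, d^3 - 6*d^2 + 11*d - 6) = d^2 - 4*d + 3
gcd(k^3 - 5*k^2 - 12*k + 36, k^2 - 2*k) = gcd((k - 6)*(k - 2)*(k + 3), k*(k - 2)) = k - 2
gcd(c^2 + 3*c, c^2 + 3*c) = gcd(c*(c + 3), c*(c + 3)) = c^2 + 3*c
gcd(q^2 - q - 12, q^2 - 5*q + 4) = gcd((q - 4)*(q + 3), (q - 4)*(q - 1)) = q - 4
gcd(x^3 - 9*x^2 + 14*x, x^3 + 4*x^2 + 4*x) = x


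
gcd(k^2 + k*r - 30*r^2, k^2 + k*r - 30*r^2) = -k^2 - k*r + 30*r^2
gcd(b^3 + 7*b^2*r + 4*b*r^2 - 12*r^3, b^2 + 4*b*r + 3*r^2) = 1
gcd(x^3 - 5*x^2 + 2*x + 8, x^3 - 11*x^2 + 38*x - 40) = x^2 - 6*x + 8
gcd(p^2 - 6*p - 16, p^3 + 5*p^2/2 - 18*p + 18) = 1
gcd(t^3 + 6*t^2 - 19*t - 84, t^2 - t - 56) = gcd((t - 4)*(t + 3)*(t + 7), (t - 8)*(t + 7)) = t + 7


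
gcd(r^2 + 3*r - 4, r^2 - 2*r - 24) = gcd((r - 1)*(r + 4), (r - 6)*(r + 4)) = r + 4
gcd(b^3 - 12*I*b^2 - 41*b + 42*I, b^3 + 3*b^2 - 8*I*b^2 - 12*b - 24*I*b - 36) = b - 2*I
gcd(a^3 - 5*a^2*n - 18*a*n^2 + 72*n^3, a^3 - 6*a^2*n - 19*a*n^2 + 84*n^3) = a^2 + a*n - 12*n^2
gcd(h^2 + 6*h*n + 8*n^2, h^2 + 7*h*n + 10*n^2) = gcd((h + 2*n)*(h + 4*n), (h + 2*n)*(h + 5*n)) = h + 2*n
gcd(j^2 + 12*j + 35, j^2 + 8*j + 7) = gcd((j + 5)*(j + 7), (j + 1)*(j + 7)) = j + 7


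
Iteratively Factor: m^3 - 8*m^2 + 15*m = (m - 5)*(m^2 - 3*m) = m*(m - 5)*(m - 3)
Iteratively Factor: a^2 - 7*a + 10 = (a - 5)*(a - 2)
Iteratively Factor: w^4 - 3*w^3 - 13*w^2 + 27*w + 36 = (w + 1)*(w^3 - 4*w^2 - 9*w + 36) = (w - 3)*(w + 1)*(w^2 - w - 12) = (w - 3)*(w + 1)*(w + 3)*(w - 4)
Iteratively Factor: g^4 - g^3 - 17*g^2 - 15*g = (g + 1)*(g^3 - 2*g^2 - 15*g) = (g + 1)*(g + 3)*(g^2 - 5*g) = (g - 5)*(g + 1)*(g + 3)*(g)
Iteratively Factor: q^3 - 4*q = (q)*(q^2 - 4) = q*(q + 2)*(q - 2)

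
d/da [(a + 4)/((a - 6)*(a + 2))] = (-a^2 - 8*a + 4)/(a^4 - 8*a^3 - 8*a^2 + 96*a + 144)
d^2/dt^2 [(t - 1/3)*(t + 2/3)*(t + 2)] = 6*t + 14/3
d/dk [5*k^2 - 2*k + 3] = 10*k - 2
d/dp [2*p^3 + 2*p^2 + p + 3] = 6*p^2 + 4*p + 1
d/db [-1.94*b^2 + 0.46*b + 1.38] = 0.46 - 3.88*b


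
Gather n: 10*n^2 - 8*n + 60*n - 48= 10*n^2 + 52*n - 48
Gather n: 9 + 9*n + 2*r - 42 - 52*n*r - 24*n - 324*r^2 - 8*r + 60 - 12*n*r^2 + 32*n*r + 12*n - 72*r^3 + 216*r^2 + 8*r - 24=n*(-12*r^2 - 20*r - 3) - 72*r^3 - 108*r^2 + 2*r + 3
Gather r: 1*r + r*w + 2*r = r*(w + 3)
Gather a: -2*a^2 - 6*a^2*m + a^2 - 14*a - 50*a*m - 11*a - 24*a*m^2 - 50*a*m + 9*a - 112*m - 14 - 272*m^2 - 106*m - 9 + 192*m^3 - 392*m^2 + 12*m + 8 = a^2*(-6*m - 1) + a*(-24*m^2 - 100*m - 16) + 192*m^3 - 664*m^2 - 206*m - 15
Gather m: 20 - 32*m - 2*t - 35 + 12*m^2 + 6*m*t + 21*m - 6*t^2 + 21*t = 12*m^2 + m*(6*t - 11) - 6*t^2 + 19*t - 15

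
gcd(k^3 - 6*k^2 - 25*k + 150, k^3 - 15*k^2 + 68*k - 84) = k - 6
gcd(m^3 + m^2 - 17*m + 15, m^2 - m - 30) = m + 5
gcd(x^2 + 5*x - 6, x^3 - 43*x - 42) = x + 6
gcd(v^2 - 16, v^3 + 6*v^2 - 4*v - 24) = 1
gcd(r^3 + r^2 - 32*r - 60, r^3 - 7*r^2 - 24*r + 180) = r^2 - r - 30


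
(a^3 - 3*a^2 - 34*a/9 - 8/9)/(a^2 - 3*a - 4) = (a^2 + a + 2/9)/(a + 1)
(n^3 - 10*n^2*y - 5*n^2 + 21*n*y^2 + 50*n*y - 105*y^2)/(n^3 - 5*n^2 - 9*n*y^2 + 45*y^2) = (n - 7*y)/(n + 3*y)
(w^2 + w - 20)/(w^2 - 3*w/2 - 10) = 2*(w + 5)/(2*w + 5)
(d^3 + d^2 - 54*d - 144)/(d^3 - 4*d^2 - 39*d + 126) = (d^2 - 5*d - 24)/(d^2 - 10*d + 21)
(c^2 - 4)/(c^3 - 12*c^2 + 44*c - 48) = (c + 2)/(c^2 - 10*c + 24)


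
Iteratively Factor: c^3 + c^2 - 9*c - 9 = (c + 3)*(c^2 - 2*c - 3) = (c + 1)*(c + 3)*(c - 3)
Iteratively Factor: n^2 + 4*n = (n + 4)*(n)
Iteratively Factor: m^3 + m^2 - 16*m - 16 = (m - 4)*(m^2 + 5*m + 4) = (m - 4)*(m + 1)*(m + 4)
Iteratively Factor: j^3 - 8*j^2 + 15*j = (j)*(j^2 - 8*j + 15) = j*(j - 5)*(j - 3)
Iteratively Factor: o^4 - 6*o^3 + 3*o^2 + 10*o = (o + 1)*(o^3 - 7*o^2 + 10*o) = (o - 2)*(o + 1)*(o^2 - 5*o) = o*(o - 2)*(o + 1)*(o - 5)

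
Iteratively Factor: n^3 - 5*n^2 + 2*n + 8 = (n - 4)*(n^2 - n - 2) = (n - 4)*(n + 1)*(n - 2)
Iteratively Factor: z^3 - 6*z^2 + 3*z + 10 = (z - 2)*(z^2 - 4*z - 5) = (z - 2)*(z + 1)*(z - 5)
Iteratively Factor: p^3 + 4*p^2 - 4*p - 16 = (p + 4)*(p^2 - 4) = (p - 2)*(p + 4)*(p + 2)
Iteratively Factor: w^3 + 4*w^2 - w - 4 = (w + 1)*(w^2 + 3*w - 4) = (w + 1)*(w + 4)*(w - 1)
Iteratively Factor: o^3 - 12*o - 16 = (o + 2)*(o^2 - 2*o - 8) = (o - 4)*(o + 2)*(o + 2)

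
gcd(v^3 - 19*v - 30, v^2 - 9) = v + 3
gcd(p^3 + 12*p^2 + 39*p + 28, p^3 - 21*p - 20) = p^2 + 5*p + 4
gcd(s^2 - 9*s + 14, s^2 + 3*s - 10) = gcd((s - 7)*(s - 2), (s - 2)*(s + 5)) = s - 2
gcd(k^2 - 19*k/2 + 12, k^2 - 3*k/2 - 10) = 1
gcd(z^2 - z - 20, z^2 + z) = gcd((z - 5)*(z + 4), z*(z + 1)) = 1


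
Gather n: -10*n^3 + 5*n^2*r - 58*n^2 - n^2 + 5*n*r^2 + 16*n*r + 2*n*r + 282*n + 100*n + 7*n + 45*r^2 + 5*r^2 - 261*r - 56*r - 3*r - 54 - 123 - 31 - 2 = -10*n^3 + n^2*(5*r - 59) + n*(5*r^2 + 18*r + 389) + 50*r^2 - 320*r - 210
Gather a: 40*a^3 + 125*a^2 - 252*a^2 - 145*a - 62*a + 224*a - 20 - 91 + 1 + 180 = 40*a^3 - 127*a^2 + 17*a + 70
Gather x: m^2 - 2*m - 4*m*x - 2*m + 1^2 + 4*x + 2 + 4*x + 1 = m^2 - 4*m + x*(8 - 4*m) + 4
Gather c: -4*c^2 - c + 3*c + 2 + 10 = -4*c^2 + 2*c + 12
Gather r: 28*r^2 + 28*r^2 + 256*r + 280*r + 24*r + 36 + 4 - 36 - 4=56*r^2 + 560*r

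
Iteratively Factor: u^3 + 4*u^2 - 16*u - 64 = (u - 4)*(u^2 + 8*u + 16) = (u - 4)*(u + 4)*(u + 4)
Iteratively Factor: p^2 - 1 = (p - 1)*(p + 1)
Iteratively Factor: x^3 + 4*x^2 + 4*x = (x + 2)*(x^2 + 2*x) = (x + 2)^2*(x)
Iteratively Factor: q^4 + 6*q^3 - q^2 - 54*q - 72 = (q + 3)*(q^3 + 3*q^2 - 10*q - 24) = (q - 3)*(q + 3)*(q^2 + 6*q + 8) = (q - 3)*(q + 2)*(q + 3)*(q + 4)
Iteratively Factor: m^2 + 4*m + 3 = (m + 1)*(m + 3)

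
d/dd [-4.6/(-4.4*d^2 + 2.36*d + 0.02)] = (10.856 - 40.48*d)/(-4.4*d^2 + 2.36*d + 0.02)^2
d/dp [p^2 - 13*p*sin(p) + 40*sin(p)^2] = -13*p*cos(p) + 2*p - 13*sin(p) + 40*sin(2*p)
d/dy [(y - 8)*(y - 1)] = 2*y - 9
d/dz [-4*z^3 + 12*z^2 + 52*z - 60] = -12*z^2 + 24*z + 52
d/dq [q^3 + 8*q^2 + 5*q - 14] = 3*q^2 + 16*q + 5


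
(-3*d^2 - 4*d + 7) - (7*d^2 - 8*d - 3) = -10*d^2 + 4*d + 10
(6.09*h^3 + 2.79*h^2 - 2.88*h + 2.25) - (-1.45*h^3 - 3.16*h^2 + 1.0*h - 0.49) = 7.54*h^3 + 5.95*h^2 - 3.88*h + 2.74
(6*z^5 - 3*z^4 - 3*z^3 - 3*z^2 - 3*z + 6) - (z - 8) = 6*z^5 - 3*z^4 - 3*z^3 - 3*z^2 - 4*z + 14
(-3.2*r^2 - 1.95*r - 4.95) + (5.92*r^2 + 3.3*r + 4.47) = 2.72*r^2 + 1.35*r - 0.48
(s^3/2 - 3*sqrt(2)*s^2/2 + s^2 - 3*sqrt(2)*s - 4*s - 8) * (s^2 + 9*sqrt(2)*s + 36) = s^5/2 + s^4 + 3*sqrt(2)*s^4 - 13*s^3 + 6*sqrt(2)*s^3 - 90*sqrt(2)*s^2 - 26*s^2 - 180*sqrt(2)*s - 144*s - 288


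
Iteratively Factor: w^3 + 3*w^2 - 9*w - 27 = (w - 3)*(w^2 + 6*w + 9) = (w - 3)*(w + 3)*(w + 3)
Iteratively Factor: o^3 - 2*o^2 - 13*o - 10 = (o - 5)*(o^2 + 3*o + 2) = (o - 5)*(o + 2)*(o + 1)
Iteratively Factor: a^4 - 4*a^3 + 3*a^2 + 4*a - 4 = (a - 2)*(a^3 - 2*a^2 - a + 2) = (a - 2)^2*(a^2 - 1) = (a - 2)^2*(a - 1)*(a + 1)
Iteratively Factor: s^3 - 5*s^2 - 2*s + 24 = (s - 4)*(s^2 - s - 6) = (s - 4)*(s - 3)*(s + 2)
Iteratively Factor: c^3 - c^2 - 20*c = (c - 5)*(c^2 + 4*c) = c*(c - 5)*(c + 4)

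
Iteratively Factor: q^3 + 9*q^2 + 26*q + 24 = (q + 2)*(q^2 + 7*q + 12) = (q + 2)*(q + 4)*(q + 3)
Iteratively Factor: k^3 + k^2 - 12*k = (k + 4)*(k^2 - 3*k) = (k - 3)*(k + 4)*(k)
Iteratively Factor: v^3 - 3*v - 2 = (v + 1)*(v^2 - v - 2) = (v - 2)*(v + 1)*(v + 1)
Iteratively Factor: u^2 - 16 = (u - 4)*(u + 4)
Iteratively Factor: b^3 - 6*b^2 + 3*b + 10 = (b + 1)*(b^2 - 7*b + 10) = (b - 5)*(b + 1)*(b - 2)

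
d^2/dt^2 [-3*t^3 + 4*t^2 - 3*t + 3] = 8 - 18*t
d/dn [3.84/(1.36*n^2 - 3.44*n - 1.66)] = (13.2096 - 10.4448*n)/(-1.36*n^2 + 3.44*n + 1.66)^2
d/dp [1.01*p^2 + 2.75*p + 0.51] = 2.02*p + 2.75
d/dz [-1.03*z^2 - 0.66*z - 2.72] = -2.06*z - 0.66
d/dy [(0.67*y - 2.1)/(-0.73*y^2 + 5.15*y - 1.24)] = (0.4891*y^2 - 3.066*y + 9.9842)/(0.5329*y^4 - 7.519*y^3 + 28.3329*y^2 - 12.772*y + 1.5376)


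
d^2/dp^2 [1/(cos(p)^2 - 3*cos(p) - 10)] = (4*sin(p)^4 - 51*sin(p)^2 - 75*cos(p)/4 - 9*cos(3*p)/4 + 9)/(sin(p)^2 + 3*cos(p) + 9)^3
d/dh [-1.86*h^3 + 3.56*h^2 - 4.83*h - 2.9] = -5.58*h^2 + 7.12*h - 4.83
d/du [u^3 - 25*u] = 3*u^2 - 25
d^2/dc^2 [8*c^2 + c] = 16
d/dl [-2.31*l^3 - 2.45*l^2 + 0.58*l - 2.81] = -6.93*l^2 - 4.9*l + 0.58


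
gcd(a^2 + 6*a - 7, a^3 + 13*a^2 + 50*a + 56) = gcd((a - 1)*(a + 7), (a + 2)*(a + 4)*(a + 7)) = a + 7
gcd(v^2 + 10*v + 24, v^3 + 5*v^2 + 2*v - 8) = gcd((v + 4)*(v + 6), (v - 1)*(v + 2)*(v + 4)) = v + 4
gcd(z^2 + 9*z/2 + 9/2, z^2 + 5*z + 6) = z + 3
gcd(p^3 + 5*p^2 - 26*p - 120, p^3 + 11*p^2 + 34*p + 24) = p^2 + 10*p + 24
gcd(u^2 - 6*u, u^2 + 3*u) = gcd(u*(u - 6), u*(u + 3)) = u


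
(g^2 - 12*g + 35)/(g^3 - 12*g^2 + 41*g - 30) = (g - 7)/(g^2 - 7*g + 6)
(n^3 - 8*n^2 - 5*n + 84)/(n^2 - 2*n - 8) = (n^2 - 4*n - 21)/(n + 2)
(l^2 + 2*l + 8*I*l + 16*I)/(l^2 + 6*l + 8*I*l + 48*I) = (l + 2)/(l + 6)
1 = 1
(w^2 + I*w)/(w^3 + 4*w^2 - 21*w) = (w + I)/(w^2 + 4*w - 21)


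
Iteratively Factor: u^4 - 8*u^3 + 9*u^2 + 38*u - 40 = (u - 1)*(u^3 - 7*u^2 + 2*u + 40) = (u - 4)*(u - 1)*(u^2 - 3*u - 10) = (u - 4)*(u - 1)*(u + 2)*(u - 5)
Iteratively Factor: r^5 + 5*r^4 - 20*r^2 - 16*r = (r + 2)*(r^4 + 3*r^3 - 6*r^2 - 8*r) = r*(r + 2)*(r^3 + 3*r^2 - 6*r - 8) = r*(r + 2)*(r + 4)*(r^2 - r - 2) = r*(r - 2)*(r + 2)*(r + 4)*(r + 1)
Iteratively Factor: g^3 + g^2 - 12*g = (g - 3)*(g^2 + 4*g) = g*(g - 3)*(g + 4)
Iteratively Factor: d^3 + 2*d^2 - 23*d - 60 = (d - 5)*(d^2 + 7*d + 12) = (d - 5)*(d + 4)*(d + 3)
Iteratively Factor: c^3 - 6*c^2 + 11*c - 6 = (c - 3)*(c^2 - 3*c + 2) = (c - 3)*(c - 2)*(c - 1)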